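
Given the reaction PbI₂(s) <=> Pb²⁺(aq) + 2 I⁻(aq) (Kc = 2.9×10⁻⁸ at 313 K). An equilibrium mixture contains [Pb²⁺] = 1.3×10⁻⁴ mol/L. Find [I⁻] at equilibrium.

[I⁻] = 0.015 mol/L

(PbI₂ is a pure solid — omitted from Kc.)
At equilibrium, Kc = [Pb²⁺]·[I⁻]² = 2.9×10⁻⁸.
(1.3×10⁻⁴)·([I⁻])² = 2.9×10⁻⁸
[I⁻]² = 2.23×10⁻⁴ ⇒ [I⁻] = 0.015 mol/L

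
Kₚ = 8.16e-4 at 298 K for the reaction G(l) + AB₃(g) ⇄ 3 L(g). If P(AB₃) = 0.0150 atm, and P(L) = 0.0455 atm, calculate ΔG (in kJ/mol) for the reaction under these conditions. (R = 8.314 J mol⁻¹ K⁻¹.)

(G is a pure liquid — omitted from Qₚ.)
Qₚ = P(L)³ / P(AB₃) = (0.0455)³ / (0.0150) = 0.00628
ΔG = RT ln(Qₚ/Kₚ) = (8.314 J mol⁻¹ K⁻¹)(298 K) × ln(0.00628/8.16e-4)
   = (2.478 kJ/mol)(2.041) = 5.06 kJ/mol
ΔG > 0, so the forward reaction is non-spontaneous (proceeds in reverse).

ΔG = 5.06 kJ/mol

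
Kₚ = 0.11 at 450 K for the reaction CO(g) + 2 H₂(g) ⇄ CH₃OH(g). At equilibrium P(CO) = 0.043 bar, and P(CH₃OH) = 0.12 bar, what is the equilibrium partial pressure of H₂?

At equilibrium, Kₚ = P(CH₃OH) / (P(CO)·P(H₂)²) = 0.11.
(0.12) / ((0.043)·(P(H₂))²) = 0.11
P(H₂)² = 25.4 ⇒ P(H₂) = 5.0 bar

P(H₂) = 5.0 bar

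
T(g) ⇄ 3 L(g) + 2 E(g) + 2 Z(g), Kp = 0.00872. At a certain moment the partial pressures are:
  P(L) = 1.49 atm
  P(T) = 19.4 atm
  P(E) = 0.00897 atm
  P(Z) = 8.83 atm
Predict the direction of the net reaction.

to the right

Qp = P(L)³·P(E)²·P(Z)² / P(T) = (1.49)³·(0.00897)²·(8.83)² / (19.4) = 0.00107
Qp = 0.00107 < Kp = 0.00872, so the forward reaction proceeds.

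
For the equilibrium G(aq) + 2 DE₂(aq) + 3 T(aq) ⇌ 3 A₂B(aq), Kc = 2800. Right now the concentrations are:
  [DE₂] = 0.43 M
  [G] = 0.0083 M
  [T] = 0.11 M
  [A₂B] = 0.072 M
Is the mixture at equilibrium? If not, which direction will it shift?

Qc = [A₂B]³ / ([G]·[DE₂]²·[T]³) = (0.072)³ / ((0.0083)·(0.43)²·(0.11)³) = 180
Qc = 180 < Kc = 2800: net forward reaction.

no; Q < K, reaction proceeds forward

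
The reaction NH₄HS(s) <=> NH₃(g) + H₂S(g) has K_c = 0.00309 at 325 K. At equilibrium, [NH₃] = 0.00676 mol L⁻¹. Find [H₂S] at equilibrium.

[H₂S] = 0.457 mol L⁻¹

(NH₄HS is a pure solid — omitted from K_c.)
At equilibrium, K_c = [NH₃]·[H₂S] = 0.00309.
(0.00676)·([H₂S]) = 0.00309
[H₂S] = 0.457 mol L⁻¹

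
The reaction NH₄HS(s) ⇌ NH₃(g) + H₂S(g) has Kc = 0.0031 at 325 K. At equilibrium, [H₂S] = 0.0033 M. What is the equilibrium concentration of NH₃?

[NH₃] = 0.94 M

(NH₄HS is a pure solid — omitted from Kc.)
At equilibrium, Kc = [NH₃]·[H₂S] = 0.0031.
([NH₃])·(0.0033) = 0.0031
[NH₃] = 0.939 = 0.94 M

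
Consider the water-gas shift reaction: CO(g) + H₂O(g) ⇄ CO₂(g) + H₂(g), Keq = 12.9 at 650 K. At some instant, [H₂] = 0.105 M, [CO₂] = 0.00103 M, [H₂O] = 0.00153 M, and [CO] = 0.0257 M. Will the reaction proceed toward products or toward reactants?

Q = [CO₂]·[H₂] / ([CO]·[H₂O]) = (0.00103)·(0.105) / ((0.0257)·(0.00153)) = 2.75
Q = 2.75 < Keq = 12.9, so the forward reaction proceeds.

in the forward direction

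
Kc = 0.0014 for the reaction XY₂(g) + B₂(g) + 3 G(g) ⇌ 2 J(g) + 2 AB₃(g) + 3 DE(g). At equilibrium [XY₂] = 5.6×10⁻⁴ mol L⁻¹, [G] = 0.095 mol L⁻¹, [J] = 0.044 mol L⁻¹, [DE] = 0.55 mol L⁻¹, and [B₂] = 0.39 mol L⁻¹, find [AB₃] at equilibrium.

At equilibrium, Kc = [J]²·[AB₃]²·[DE]³ / ([XY₂]·[B₂]·[G]³) = 0.0014.
(0.044)²·([AB₃])²·(0.55)³ / ((5.6×10⁻⁴)·(0.39)·(0.095)³) = 0.0014
[AB₃]² = 8.14×10⁻⁷ ⇒ [AB₃] = 9.0×10⁻⁴ mol L⁻¹

[AB₃] = 9.0×10⁻⁴ mol L⁻¹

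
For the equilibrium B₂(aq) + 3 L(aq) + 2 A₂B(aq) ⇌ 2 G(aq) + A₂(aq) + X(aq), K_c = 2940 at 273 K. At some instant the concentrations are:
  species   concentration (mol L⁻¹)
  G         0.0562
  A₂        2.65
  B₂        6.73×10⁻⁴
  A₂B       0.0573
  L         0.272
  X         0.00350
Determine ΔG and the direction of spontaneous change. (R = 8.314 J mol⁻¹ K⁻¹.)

Q_c = [G]²·[A₂]·[X] / ([B₂]·[L]³·[A₂B]²) = (0.0562)²·(2.65)·(0.00350) / ((6.73×10⁻⁴)·(0.272)³·(0.0573)²) = 659
ΔG = RT ln(Q_c/K_c) = (8.314 J mol⁻¹ K⁻¹)(273 K) × ln(659/2940)
   = (2.270 kJ/mol)(-1.495) = -3.39 kJ/mol
ΔG < 0, so the forward reaction is spontaneous (proceeds forward).

ΔG = -3.39 kJ/mol; the forward reaction is spontaneous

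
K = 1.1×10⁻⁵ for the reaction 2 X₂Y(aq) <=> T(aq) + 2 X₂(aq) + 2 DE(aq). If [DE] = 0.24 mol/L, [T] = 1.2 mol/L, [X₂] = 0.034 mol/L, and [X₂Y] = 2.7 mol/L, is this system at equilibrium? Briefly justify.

yes, at equilibrium

Q = [T]·[X₂]²·[DE]² / [X₂Y]² = (1.2)·(0.034)²·(0.24)² / (2.7)² = 1.1×10⁻⁵
Q = 1.1×10⁻⁵ = K; the system is at equilibrium.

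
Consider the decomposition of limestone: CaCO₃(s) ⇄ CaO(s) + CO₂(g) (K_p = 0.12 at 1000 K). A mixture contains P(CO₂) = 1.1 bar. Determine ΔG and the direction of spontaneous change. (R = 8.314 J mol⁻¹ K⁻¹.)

ΔG = 18.4 kJ/mol; the forward reaction is non-spontaneous

(CaCO₃, CaO are pure solids — omitted from Q_p.)
Q_p = P(CO₂) = 1.10
ΔG = RT ln(Q_p/K_p) = (8.314 J mol⁻¹ K⁻¹)(1000 K) × ln(1.10/0.12)
   = (8.314 kJ/mol)(2.216) = 18.4 kJ/mol
ΔG > 0, so the forward reaction is non-spontaneous (proceeds in reverse).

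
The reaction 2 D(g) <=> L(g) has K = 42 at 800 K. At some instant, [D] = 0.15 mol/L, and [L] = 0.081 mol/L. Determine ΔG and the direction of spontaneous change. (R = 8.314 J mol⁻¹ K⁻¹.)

ΔG = -16.3 kJ/mol; the forward reaction is spontaneous

Q = [L] / [D]² = (0.081) / (0.15)² = 3.60
ΔG = RT ln(Q/K) = (8.314 J mol⁻¹ K⁻¹)(800 K) × ln(3.60/42)
   = (6.651 kJ/mol)(-2.457) = -16.3 kJ/mol
ΔG < 0, so the forward reaction is spontaneous (proceeds forward).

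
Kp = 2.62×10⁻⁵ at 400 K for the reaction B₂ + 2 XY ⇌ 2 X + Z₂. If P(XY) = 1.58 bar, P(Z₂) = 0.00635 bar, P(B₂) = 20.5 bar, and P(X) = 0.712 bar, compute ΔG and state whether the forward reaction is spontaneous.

Qp = P(X)²·P(Z₂) / (P(B₂)·P(XY)²) = (0.712)²·(0.00635) / ((20.5)·(1.58)²) = 6.29×10⁻⁵
ΔG = RT ln(Qp/Kp) = (8.314 J mol⁻¹ K⁻¹)(400 K) × ln(6.29×10⁻⁵/2.62×10⁻⁵)
   = (3.326 kJ/mol)(0.8758) = 2.91 kJ/mol
ΔG > 0, so the forward reaction is non-spontaneous (proceeds in reverse).

ΔG = 2.91 kJ/mol; the forward reaction is non-spontaneous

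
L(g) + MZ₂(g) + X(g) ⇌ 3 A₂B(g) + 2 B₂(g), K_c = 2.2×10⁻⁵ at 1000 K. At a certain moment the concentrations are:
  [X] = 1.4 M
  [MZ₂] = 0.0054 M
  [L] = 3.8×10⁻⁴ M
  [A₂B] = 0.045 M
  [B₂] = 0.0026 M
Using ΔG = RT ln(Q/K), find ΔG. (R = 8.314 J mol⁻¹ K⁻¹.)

Q_c = [A₂B]³·[B₂]² / ([L]·[MZ₂]·[X]) = (0.045)³·(0.0026)² / ((3.8×10⁻⁴)·(0.0054)·(1.4)) = 2.14×10⁻⁴
ΔG = RT ln(Q_c/K_c) = (8.314 J mol⁻¹ K⁻¹)(1000 K) × ln(2.14×10⁻⁴/2.2×10⁻⁵)
   = (8.314 kJ/mol)(2.275) = 18.9 kJ/mol
ΔG > 0, so the forward reaction is non-spontaneous (proceeds in reverse).

ΔG = 18.9 kJ/mol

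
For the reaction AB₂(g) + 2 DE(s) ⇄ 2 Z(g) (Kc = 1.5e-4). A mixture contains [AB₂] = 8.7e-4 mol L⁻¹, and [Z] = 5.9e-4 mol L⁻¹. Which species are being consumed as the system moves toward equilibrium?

(DE is a pure solid — omitted from Qc.)
Qc = [Z]² / [AB₂] = (5.9e-4)² / (8.7e-4) = 4.0e-4
Qc = 4.0e-4 > Kc = 1.5e-4: net reverse reaction.

Z (products)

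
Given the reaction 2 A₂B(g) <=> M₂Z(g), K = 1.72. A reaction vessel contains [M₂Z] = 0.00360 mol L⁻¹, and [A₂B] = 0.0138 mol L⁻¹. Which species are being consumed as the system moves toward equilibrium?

M₂Z (products)

Q = [M₂Z] / [A₂B]² = (0.00360) / (0.0138)² = 18.9
Q = 18.9 > K = 1.72: net reverse reaction.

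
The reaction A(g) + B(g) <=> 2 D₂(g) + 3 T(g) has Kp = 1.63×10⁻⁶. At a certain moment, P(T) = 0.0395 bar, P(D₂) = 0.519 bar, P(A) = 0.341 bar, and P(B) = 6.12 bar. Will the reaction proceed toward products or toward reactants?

in the reverse direction

Qp = P(D₂)²·P(T)³ / (P(A)·P(B)) = (0.519)²·(0.0395)³ / ((0.341)·(6.12)) = 7.95×10⁻⁶
Qp = 7.95×10⁻⁶ > Kp = 1.63×10⁻⁶, so the reverse reaction proceeds.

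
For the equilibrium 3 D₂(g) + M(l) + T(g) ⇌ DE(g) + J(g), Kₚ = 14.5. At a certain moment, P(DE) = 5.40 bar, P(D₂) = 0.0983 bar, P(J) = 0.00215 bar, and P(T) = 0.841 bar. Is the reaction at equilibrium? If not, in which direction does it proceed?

neither direction; the system is at equilibrium

(M is a pure liquid — omitted from Qₚ.)
Qₚ = P(DE)·P(J) / (P(D₂)³·P(T)) = (5.40)·(0.00215) / ((0.0983)³·(0.841)) = 14.5
Qₚ = 14.5 = Kₚ, so the system is already at equilibrium.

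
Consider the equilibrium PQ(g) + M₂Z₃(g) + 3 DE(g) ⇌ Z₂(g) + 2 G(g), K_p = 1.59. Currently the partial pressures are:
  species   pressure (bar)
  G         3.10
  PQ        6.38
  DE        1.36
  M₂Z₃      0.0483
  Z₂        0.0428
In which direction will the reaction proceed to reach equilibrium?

toward products

Q_p = P(Z₂)·P(G)² / (P(PQ)·P(M₂Z₃)·P(DE)³) = (0.0428)·(3.10)² / ((6.38)·(0.0483)·(1.36)³) = 0.531
Q_p = 0.531 < K_p = 1.59, so the forward reaction proceeds.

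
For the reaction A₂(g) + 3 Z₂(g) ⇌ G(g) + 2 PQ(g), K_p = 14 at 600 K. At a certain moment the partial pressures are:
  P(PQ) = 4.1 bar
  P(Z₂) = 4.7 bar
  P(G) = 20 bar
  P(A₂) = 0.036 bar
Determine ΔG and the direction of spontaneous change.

ΔG = 9.28 kJ/mol; the forward reaction is non-spontaneous

Q_p = P(G)·P(PQ)² / (P(A₂)·P(Z₂)³) = (20)·(4.1)² / ((0.036)·(4.7)³) = 90.0
ΔG = RT ln(Q_p/K_p) = (8.314 J mol⁻¹ K⁻¹)(600 K) × ln(90.0/14)
   = (4.988 kJ/mol)(1.861) = 9.28 kJ/mol
ΔG > 0, so the forward reaction is non-spontaneous (proceeds in reverse).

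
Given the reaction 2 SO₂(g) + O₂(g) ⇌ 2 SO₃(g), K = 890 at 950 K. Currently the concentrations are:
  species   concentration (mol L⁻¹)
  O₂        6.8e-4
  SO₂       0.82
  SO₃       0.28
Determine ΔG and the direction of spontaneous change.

Q = [SO₃]² / ([SO₂]²·[O₂]) = (0.28)² / ((0.82)²·(6.8e-4)) = 171
ΔG = RT ln(Q/K) = (8.314 J mol⁻¹ K⁻¹)(950 K) × ln(171/890)
   = (7.898 kJ/mol)(-1.650) = -13.0 kJ/mol
ΔG < 0, so the forward reaction is spontaneous (proceeds forward).

ΔG = -13.0 kJ/mol; the forward reaction is spontaneous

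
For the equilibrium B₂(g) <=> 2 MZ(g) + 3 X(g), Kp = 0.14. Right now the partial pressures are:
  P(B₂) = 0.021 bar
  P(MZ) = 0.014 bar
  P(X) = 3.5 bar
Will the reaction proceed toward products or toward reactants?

Qp = P(MZ)²·P(X)³ / P(B₂) = (0.014)²·(3.5)³ / (0.021) = 0.40
Qp = 0.40 > Kp = 0.14, so the reverse reaction proceeds.

in the reverse direction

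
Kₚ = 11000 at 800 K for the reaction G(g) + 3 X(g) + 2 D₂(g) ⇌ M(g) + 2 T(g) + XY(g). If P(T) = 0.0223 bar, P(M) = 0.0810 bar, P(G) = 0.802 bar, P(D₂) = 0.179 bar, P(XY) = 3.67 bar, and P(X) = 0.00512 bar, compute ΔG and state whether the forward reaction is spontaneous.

Qₚ = P(M)·P(T)²·P(XY) / (P(G)·P(X)³·P(D₂)²) = (0.0810)·(0.0223)²·(3.67) / ((0.802)·(0.00512)³·(0.179)²) = 42900
ΔG = RT ln(Qₚ/Kₚ) = (8.314 J mol⁻¹ K⁻¹)(800 K) × ln(42900/11000)
   = (6.651 kJ/mol)(1.361) = 9.05 kJ/mol
ΔG > 0, so the forward reaction is non-spontaneous (proceeds in reverse).

ΔG = 9.05 kJ/mol; the forward reaction is non-spontaneous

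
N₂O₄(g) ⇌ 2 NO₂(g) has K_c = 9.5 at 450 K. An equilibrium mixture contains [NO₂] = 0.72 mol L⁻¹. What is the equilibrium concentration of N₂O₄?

At equilibrium, K_c = [NO₂]² / [N₂O₄] = 9.5.
(0.72)² / ([N₂O₄]) = 9.5
[N₂O₄] = 0.0546 = 0.055 mol L⁻¹

[N₂O₄] = 0.055 mol L⁻¹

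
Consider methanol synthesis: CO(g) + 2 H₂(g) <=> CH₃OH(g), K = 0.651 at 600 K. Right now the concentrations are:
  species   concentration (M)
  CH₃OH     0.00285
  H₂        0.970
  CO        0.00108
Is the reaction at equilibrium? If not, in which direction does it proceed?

Q = [CH₃OH] / ([CO]·[H₂]²) = (0.00285) / ((0.00108)·(0.970)²) = 2.80
Q = 2.80 > K = 0.651, so the reverse reaction proceeds.

in the reverse direction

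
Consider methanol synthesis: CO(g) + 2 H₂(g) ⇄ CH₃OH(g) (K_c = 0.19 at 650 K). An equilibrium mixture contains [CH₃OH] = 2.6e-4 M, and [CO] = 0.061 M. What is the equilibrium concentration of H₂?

At equilibrium, K_c = [CH₃OH] / ([CO]·[H₂]²) = 0.19.
(2.6e-4) / ((0.061)·([H₂])²) = 0.19
[H₂]² = 0.0224 ⇒ [H₂] = 0.15 M

[H₂] = 0.15 M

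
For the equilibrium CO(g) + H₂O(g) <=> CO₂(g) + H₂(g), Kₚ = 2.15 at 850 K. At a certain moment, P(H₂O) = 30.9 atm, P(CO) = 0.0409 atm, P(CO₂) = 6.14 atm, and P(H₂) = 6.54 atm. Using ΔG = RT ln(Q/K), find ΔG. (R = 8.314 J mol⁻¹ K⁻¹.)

ΔG = 19.0 kJ/mol

Qₚ = P(CO₂)·P(H₂) / (P(CO)·P(H₂O)) = (6.14)·(6.54) / ((0.0409)·(30.9)) = 31.8
ΔG = RT ln(Qₚ/Kₚ) = (8.314 J mol⁻¹ K⁻¹)(850 K) × ln(31.8/2.15)
   = (7.067 kJ/mol)(2.694) = 19.0 kJ/mol
ΔG > 0, so the forward reaction is non-spontaneous (proceeds in reverse).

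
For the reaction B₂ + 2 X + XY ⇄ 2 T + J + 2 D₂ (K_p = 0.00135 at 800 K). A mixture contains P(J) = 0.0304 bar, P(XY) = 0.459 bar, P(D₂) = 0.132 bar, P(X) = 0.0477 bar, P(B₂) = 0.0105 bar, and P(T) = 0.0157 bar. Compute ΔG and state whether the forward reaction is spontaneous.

ΔG = 14.5 kJ/mol; the forward reaction is non-spontaneous

Q_p = P(T)²·P(J)·P(D₂)² / (P(B₂)·P(X)²·P(XY)) = (0.0157)²·(0.0304)·(0.132)² / ((0.0105)·(0.0477)²·(0.459)) = 0.0119
ΔG = RT ln(Q_p/K_p) = (8.314 J mol⁻¹ K⁻¹)(800 K) × ln(0.0119/0.00135)
   = (6.651 kJ/mol)(2.176) = 14.5 kJ/mol
ΔG > 0, so the forward reaction is non-spontaneous (proceeds in reverse).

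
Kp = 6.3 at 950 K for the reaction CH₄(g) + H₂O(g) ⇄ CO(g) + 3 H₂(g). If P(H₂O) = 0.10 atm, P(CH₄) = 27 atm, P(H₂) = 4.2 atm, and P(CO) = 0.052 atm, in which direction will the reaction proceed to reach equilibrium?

Qp = P(CO)·P(H₂)³ / (P(CH₄)·P(H₂O)) = (0.052)·(4.2)³ / ((27)·(0.10)) = 1.4
Qp = 1.4 < Kp = 6.3, so the forward reaction proceeds.

toward products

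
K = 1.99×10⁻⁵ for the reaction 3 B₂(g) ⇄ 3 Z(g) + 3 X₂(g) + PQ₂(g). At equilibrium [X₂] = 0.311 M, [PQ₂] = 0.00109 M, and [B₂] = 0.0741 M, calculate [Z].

[Z] = 0.0627 M

At equilibrium, K = [Z]³·[X₂]³·[PQ₂] / [B₂]³ = 1.99×10⁻⁵.
([Z])³·(0.311)³·(0.00109) / (0.0741)³ = 1.99×10⁻⁵
[Z]³ = 2.47×10⁻⁴ ⇒ [Z] = 0.0627 M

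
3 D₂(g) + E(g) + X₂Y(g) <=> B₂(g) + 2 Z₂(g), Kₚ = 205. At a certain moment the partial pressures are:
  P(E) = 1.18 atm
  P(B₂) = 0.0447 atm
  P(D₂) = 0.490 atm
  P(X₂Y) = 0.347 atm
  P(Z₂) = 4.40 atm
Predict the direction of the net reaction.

toward products

Qₚ = P(B₂)·P(Z₂)² / (P(D₂)³·P(E)·P(X₂Y)) = (0.0447)·(4.40)² / ((0.490)³·(1.18)·(0.347)) = 18.0
Qₚ = 18.0 < Kₚ = 205, so the forward reaction proceeds.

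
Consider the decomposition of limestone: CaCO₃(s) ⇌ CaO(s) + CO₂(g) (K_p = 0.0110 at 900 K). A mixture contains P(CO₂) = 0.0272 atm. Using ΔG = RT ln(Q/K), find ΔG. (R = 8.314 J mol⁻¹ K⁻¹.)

ΔG = 6.77 kJ/mol

(CaCO₃, CaO are pure solids — omitted from Q_p.)
Q_p = P(CO₂) = 0.0272
ΔG = RT ln(Q_p/K_p) = (8.314 J mol⁻¹ K⁻¹)(900 K) × ln(0.0272/0.0110)
   = (7.483 kJ/mol)(0.9053) = 6.77 kJ/mol
ΔG > 0, so the forward reaction is non-spontaneous (proceeds in reverse).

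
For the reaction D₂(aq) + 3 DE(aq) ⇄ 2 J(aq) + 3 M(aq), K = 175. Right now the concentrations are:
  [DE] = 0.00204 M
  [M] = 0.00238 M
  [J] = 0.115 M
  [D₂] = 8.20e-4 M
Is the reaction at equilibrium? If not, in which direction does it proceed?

forward (toward products)

Q = [J]²·[M]³ / ([D₂]·[DE]³) = (0.115)²·(0.00238)³ / ((8.20e-4)·(0.00204)³) = 25.6
Q = 25.6 < K = 175, so the forward reaction proceeds.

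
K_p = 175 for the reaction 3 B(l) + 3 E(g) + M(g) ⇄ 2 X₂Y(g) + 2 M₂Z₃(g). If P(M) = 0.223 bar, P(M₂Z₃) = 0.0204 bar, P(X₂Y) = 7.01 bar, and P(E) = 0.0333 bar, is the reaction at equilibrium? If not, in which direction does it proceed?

(B is a pure liquid — omitted from Q_p.)
Q_p = P(X₂Y)²·P(M₂Z₃)² / (P(E)³·P(M)) = (7.01)²·(0.0204)² / ((0.0333)³·(0.223)) = 2480
Q_p = 2480 > K_p = 175, so the reverse reaction proceeds.

to the left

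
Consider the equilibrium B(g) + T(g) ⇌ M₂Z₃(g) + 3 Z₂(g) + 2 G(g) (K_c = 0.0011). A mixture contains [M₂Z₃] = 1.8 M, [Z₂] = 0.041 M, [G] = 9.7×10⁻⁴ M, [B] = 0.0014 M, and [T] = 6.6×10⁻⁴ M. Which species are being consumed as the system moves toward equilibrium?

B, T (reactants)

Q_c = [M₂Z₃]·[Z₂]³·[G]² / ([B]·[T]) = (1.8)·(0.041)³·(9.7×10⁻⁴)² / ((0.0014)·(6.6×10⁻⁴)) = 1.3×10⁻⁴
Q_c = 1.3×10⁻⁴ < K_c = 0.0011: net forward reaction.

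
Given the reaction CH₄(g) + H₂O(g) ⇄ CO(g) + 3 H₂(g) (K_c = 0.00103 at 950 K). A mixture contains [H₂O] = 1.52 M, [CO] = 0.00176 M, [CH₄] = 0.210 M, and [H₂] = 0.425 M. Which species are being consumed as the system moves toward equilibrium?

Q_c = [CO]·[H₂]³ / ([CH₄]·[H₂O]) = (0.00176)·(0.425)³ / ((0.210)·(1.52)) = 4.23e-4
Q_c = 4.23e-4 < K_c = 0.00103: net forward reaction.

CH₄, H₂O (reactants)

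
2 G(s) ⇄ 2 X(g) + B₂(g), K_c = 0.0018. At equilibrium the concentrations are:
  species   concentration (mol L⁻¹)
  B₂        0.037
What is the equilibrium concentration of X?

[X] = 0.22 mol L⁻¹

(G is a pure solid — omitted from K_c.)
At equilibrium, K_c = [X]²·[B₂] = 0.0018.
([X])²·(0.037) = 0.0018
[X]² = 0.0486 ⇒ [X] = 0.22 mol L⁻¹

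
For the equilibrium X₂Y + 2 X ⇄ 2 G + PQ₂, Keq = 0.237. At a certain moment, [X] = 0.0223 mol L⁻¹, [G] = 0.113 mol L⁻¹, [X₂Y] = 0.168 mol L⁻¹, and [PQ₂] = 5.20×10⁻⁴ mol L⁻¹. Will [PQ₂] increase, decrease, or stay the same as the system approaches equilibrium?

Q = [G]²·[PQ₂] / ([X₂Y]·[X]²) = (0.113)²·(5.20×10⁻⁴) / ((0.168)·(0.0223)²) = 0.0795
Q = 0.0795 < Keq = 0.237: net forward reaction.
PQ₂ is a product, so it increases.

increase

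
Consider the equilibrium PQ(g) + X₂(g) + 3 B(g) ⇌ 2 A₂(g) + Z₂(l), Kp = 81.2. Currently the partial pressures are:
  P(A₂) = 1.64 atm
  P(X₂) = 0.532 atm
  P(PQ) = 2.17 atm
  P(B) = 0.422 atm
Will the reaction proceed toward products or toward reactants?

to the right

(Z₂ is a pure liquid — omitted from Qp.)
Qp = P(A₂)² / (P(PQ)·P(X₂)·P(B)³) = (1.64)² / ((2.17)·(0.532)·(0.422)³) = 31.0
Qp = 31.0 < Kp = 81.2, so the forward reaction proceeds.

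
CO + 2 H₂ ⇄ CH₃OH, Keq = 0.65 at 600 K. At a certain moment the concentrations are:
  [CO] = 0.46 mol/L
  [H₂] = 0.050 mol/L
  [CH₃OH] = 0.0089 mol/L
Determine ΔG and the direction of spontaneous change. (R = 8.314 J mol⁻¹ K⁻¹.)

Q = [CH₃OH] / ([CO]·[H₂]²) = (0.0089) / ((0.46)·(0.050)²) = 7.74
ΔG = RT ln(Q/Keq) = (8.314 J mol⁻¹ K⁻¹)(600 K) × ln(7.74/0.65)
   = (4.988 kJ/mol)(2.477) = 12.4 kJ/mol
ΔG > 0, so the forward reaction is non-spontaneous (proceeds in reverse).

ΔG = 12.4 kJ/mol; the forward reaction is non-spontaneous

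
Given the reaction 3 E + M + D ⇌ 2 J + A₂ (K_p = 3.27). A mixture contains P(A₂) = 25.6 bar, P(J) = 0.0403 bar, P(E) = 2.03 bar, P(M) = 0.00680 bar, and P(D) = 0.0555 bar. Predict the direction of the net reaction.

Q_p = P(J)²·P(A₂) / (P(E)³·P(M)·P(D)) = (0.0403)²·(25.6) / ((2.03)³·(0.00680)·(0.0555)) = 13.2
Q_p = 13.2 > K_p = 3.27, so the reverse reaction proceeds.

toward reactants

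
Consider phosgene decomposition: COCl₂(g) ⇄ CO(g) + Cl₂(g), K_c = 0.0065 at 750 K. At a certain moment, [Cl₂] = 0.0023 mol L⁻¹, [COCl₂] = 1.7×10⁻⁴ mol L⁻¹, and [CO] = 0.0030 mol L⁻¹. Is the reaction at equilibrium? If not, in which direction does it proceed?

toward reactants

Q_c = [CO]·[Cl₂] / [COCl₂] = (0.0030)·(0.0023) / (1.7×10⁻⁴) = 0.041
Q_c = 0.041 > K_c = 0.0065, so the reverse reaction proceeds.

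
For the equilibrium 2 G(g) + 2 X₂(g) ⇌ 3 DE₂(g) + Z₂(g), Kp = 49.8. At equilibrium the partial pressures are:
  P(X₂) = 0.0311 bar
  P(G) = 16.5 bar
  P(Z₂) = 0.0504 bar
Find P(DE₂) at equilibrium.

P(DE₂) = 6.38 bar

At equilibrium, Kp = P(DE₂)³·P(Z₂) / (P(G)²·P(X₂)²) = 49.8.
(P(DE₂))³·(0.0504) / ((16.5)²·(0.0311)²) = 49.8
P(DE₂)³ = 260 ⇒ P(DE₂) = 6.38 bar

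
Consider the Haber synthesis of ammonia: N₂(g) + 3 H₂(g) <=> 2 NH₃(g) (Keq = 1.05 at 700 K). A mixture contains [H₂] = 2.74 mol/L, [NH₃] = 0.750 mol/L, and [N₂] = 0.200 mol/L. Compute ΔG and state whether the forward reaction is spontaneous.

Q = [NH₃]² / ([N₂]·[H₂]³) = (0.750)² / ((0.200)·(2.74)³) = 0.137
ΔG = RT ln(Q/Keq) = (8.314 J mol⁻¹ K⁻¹)(700 K) × ln(0.137/1.05)
   = (5.820 kJ/mol)(-2.037) = -11.9 kJ/mol
ΔG < 0, so the forward reaction is spontaneous (proceeds forward).

ΔG = -11.9 kJ/mol; the forward reaction is spontaneous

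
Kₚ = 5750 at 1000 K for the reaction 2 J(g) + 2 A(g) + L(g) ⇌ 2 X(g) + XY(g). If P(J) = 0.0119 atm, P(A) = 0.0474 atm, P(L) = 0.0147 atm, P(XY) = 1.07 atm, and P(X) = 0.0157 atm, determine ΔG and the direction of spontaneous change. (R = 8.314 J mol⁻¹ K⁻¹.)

Qₚ = P(X)²·P(XY) / (P(J)²·P(A)²·P(L)) = (0.0157)²·(1.07) / ((0.0119)²·(0.0474)²·(0.0147)) = 56400
ΔG = RT ln(Qₚ/Kₚ) = (8.314 J mol⁻¹ K⁻¹)(1000 K) × ln(56400/5750)
   = (8.314 kJ/mol)(2.283) = 19.0 kJ/mol
ΔG > 0, so the forward reaction is non-spontaneous (proceeds in reverse).

ΔG = 19.0 kJ/mol; the forward reaction is non-spontaneous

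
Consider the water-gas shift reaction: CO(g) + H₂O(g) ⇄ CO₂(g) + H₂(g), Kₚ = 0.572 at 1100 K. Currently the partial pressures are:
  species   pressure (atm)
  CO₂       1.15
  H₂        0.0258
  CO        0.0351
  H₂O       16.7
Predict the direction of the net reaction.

to the right

Qₚ = P(CO₂)·P(H₂) / (P(CO)·P(H₂O)) = (1.15)·(0.0258) / ((0.0351)·(16.7)) = 0.0506
Qₚ = 0.0506 < Kₚ = 0.572, so the forward reaction proceeds.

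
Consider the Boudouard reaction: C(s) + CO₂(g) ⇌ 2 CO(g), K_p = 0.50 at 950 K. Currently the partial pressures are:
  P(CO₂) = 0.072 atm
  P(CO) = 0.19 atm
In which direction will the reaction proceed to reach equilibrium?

(C is a pure solid — omitted from Q_p.)
Q_p = P(CO)² / P(CO₂) = (0.19)² / (0.072) = 0.50
Q_p = 0.50 = K_p, so the system is already at equilibrium.

neither direction; the system is at equilibrium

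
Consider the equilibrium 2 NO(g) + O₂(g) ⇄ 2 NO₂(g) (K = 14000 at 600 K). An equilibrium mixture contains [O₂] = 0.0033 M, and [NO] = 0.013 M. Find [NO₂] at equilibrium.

At equilibrium, K = [NO₂]² / ([NO]²·[O₂]) = 14000.
([NO₂])² / ((0.013)²·(0.0033)) = 14000
[NO₂]² = 0.00781 ⇒ [NO₂] = 0.088 M

[NO₂] = 0.088 M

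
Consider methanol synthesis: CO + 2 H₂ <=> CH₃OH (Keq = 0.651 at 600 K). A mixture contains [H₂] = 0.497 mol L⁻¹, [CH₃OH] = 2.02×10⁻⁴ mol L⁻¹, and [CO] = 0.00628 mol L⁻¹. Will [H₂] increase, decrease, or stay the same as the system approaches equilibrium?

decrease

Q = [CH₃OH] / ([CO]·[H₂]²) = (2.02×10⁻⁴) / ((0.00628)·(0.497)²) = 0.130
Q = 0.130 < Keq = 0.651: net forward reaction.
H₂ is a reactant, so it decreases.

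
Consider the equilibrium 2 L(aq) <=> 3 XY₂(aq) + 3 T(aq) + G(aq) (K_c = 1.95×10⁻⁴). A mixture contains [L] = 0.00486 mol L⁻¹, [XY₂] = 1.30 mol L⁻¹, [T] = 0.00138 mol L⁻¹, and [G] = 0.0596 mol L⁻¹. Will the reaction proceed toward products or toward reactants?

Q_c = [XY₂]³·[T]³·[G] / [L]² = (1.30)³·(0.00138)³·(0.0596) / (0.00486)² = 1.46×10⁻⁵
Q_c = 1.46×10⁻⁵ < K_c = 1.95×10⁻⁴, so the forward reaction proceeds.

toward products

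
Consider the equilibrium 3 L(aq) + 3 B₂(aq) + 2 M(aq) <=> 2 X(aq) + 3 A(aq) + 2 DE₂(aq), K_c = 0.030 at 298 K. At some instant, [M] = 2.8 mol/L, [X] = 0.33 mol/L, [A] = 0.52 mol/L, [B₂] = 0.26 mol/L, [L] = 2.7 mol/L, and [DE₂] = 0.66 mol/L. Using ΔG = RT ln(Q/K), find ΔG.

Q_c = [X]²·[A]³·[DE₂]² / ([L]³·[B₂]³·[M]²) = (0.33)²·(0.52)³·(0.66)² / ((2.7)³·(0.26)³·(2.8)²) = 0.00246
ΔG = RT ln(Q_c/K_c) = (8.314 J mol⁻¹ K⁻¹)(298 K) × ln(0.00246/0.030)
   = (2.478 kJ/mol)(-2.501) = -6.20 kJ/mol
ΔG < 0, so the forward reaction is spontaneous (proceeds forward).

ΔG = -6.20 kJ/mol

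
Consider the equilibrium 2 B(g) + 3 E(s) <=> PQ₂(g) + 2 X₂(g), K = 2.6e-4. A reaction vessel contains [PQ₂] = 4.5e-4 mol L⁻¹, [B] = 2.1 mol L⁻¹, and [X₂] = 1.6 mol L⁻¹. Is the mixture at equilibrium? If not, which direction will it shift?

(E is a pure solid — omitted from Q.)
Q = [PQ₂]·[X₂]² / [B]² = (4.5e-4)·(1.6)² / (2.1)² = 2.6e-4
Q = 2.6e-4 = K; the system is at equilibrium.

yes, at equilibrium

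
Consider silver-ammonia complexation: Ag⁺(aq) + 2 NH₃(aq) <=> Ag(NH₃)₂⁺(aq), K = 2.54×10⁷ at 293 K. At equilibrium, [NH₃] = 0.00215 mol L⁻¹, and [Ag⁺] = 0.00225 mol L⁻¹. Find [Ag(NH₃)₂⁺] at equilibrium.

At equilibrium, K = [Ag(NH₃)₂⁺] / ([Ag⁺]·[NH₃]²) = 2.54×10⁷.
([Ag(NH₃)₂⁺]) / ((0.00225)·(0.00215)²) = 2.54×10⁷
[Ag(NH₃)₂⁺] = 0.264 mol L⁻¹

[Ag(NH₃)₂⁺] = 0.264 mol L⁻¹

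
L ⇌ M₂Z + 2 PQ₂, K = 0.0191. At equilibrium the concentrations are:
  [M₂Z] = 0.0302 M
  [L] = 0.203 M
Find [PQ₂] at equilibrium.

At equilibrium, K = [M₂Z]·[PQ₂]² / [L] = 0.0191.
(0.0302)·([PQ₂])² / (0.203) = 0.0191
[PQ₂]² = 0.128 ⇒ [PQ₂] = 0.358 M

[PQ₂] = 0.358 M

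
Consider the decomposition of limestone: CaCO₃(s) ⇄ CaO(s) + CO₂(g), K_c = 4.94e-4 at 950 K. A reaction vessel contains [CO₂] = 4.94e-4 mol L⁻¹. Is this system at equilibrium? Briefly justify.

(CaCO₃, CaO are pure solids — omitted from Q_c.)
Q_c = [CO₂] = 4.94e-4
Q_c = 4.94e-4 = K_c; the system is at equilibrium.

yes, at equilibrium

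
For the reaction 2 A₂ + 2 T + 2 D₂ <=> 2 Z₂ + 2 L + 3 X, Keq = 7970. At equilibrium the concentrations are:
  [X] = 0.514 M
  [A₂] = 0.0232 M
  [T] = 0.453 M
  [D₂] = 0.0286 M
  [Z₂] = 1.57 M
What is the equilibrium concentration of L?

[L] = 0.0464 M

At equilibrium, Keq = [Z₂]²·[L]²·[X]³ / ([A₂]²·[T]²·[D₂]²) = 7970.
(1.57)²·([L])²·(0.514)³ / ((0.0232)²·(0.453)²·(0.0286)²) = 7970
[L]² = 0.00215 ⇒ [L] = 0.0464 M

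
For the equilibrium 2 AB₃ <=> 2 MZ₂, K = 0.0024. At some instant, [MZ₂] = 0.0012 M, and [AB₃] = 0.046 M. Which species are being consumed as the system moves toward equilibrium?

Q = [MZ₂]² / [AB₃]² = (0.0012)² / (0.046)² = 6.8e-4
Q = 6.8e-4 < K = 0.0024: net forward reaction.

AB₃ (reactants)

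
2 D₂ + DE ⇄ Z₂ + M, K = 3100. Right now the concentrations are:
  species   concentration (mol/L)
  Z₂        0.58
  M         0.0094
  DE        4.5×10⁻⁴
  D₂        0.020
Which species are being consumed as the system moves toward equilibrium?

Z₂, M (products)

Q = [Z₂]·[M] / ([D₂]²·[DE]) = (0.58)·(0.0094) / ((0.020)²·(4.5×10⁻⁴)) = 30000
Q = 30000 > K = 3100: net reverse reaction.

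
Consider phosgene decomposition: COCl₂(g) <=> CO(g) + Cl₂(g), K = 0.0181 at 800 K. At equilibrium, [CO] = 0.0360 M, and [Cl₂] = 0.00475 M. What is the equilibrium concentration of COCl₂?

[COCl₂] = 0.00945 M

At equilibrium, K = [CO]·[Cl₂] / [COCl₂] = 0.0181.
(0.0360)·(0.00475) / ([COCl₂]) = 0.0181
[COCl₂] = 0.00945 M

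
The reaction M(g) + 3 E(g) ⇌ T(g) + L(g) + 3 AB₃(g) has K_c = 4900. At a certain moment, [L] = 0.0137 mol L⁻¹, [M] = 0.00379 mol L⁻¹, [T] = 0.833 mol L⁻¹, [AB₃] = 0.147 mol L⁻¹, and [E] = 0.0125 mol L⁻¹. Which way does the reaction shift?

Q_c = [T]·[L]·[AB₃]³ / ([M]·[E]³) = (0.833)·(0.0137)·(0.147)³ / ((0.00379)·(0.0125)³) = 4900
Q_c = 4900 = K_c, so the system is already at equilibrium.

neither direction; the system is at equilibrium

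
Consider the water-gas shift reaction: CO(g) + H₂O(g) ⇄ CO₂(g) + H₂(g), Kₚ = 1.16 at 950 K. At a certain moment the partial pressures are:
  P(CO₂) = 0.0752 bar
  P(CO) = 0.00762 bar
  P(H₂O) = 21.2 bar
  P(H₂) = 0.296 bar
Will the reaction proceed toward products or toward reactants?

toward products

Qₚ = P(CO₂)·P(H₂) / (P(CO)·P(H₂O)) = (0.0752)·(0.296) / ((0.00762)·(21.2)) = 0.138
Qₚ = 0.138 < Kₚ = 1.16, so the forward reaction proceeds.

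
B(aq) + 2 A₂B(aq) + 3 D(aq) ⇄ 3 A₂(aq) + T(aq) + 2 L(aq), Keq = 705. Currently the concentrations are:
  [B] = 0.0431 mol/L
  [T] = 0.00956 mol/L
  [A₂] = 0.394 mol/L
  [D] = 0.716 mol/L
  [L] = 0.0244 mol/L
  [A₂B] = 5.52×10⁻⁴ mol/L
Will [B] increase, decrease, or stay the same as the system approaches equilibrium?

Q = [A₂]³·[T]·[L]² / ([B]·[A₂B]²·[D]³) = (0.394)³·(0.00956)·(0.0244)² / ((0.0431)·(5.52×10⁻⁴)²·(0.716)³) = 72.2
Q = 72.2 < Keq = 705: net forward reaction.
B is a reactant, so it decreases.

decrease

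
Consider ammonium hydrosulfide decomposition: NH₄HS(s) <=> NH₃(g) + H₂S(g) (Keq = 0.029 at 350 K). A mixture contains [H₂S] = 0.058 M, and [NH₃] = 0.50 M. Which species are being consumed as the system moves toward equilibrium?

(NH₄HS is a pure solid — omitted from Q.)
Q = [NH₃]·[H₂S] = (0.50)·(0.058) = 0.029
Q = 0.029 = Keq; the system is at equilibrium.

none (at equilibrium)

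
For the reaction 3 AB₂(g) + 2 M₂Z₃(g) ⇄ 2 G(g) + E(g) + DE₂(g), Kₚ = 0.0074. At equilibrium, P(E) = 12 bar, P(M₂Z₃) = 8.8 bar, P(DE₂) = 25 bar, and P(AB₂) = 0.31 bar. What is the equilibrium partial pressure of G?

At equilibrium, Kₚ = P(G)²·P(E)·P(DE₂) / (P(AB₂)³·P(M₂Z₃)²) = 0.0074.
(P(G))²·(12)·(25) / ((0.31)³·(8.8)²) = 0.0074
P(G)² = 5.69×10⁻⁵ ⇒ P(G) = 0.0075 bar

P(G) = 0.0075 bar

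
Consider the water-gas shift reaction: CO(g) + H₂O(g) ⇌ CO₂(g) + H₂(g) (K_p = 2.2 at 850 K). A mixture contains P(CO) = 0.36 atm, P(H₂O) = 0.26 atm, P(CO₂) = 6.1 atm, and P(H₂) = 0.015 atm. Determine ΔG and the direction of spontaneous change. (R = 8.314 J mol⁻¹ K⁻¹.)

ΔG = -5.73 kJ/mol; the forward reaction is spontaneous

Q_p = P(CO₂)·P(H₂) / (P(CO)·P(H₂O)) = (6.1)·(0.015) / ((0.36)·(0.26)) = 0.978
ΔG = RT ln(Q_p/K_p) = (8.314 J mol⁻¹ K⁻¹)(850 K) × ln(0.978/2.2)
   = (7.067 kJ/mol)(-0.8107) = -5.73 kJ/mol
ΔG < 0, so the forward reaction is spontaneous (proceeds forward).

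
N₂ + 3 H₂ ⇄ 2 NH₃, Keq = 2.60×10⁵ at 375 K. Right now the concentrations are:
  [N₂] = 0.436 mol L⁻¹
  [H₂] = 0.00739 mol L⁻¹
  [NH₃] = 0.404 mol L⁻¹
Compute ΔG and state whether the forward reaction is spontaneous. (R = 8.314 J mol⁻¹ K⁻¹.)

Q = [NH₃]² / ([N₂]·[H₂]³) = (0.404)² / ((0.436)·(0.00739)³) = 9.28×10⁵
ΔG = RT ln(Q/Keq) = (8.314 J mol⁻¹ K⁻¹)(375 K) × ln(9.28×10⁵/2.60×10⁵)
   = (3.118 kJ/mol)(1.272) = 3.97 kJ/mol
ΔG > 0, so the forward reaction is non-spontaneous (proceeds in reverse).

ΔG = 3.97 kJ/mol; the forward reaction is non-spontaneous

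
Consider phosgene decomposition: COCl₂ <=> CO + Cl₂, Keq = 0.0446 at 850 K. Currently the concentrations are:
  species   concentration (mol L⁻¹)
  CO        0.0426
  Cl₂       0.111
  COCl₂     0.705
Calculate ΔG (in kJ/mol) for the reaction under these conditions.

ΔG = -13.4 kJ/mol

Q = [CO]·[Cl₂] / [COCl₂] = (0.0426)·(0.111) / (0.705) = 0.00671
ΔG = RT ln(Q/Keq) = (8.314 J mol⁻¹ K⁻¹)(850 K) × ln(0.00671/0.0446)
   = (7.067 kJ/mol)(-1.894) = -13.4 kJ/mol
ΔG < 0, so the forward reaction is spontaneous (proceeds forward).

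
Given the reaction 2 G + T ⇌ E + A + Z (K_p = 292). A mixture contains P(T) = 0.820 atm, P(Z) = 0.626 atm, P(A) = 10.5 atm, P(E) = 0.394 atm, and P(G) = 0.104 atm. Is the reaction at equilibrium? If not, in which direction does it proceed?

Q_p = P(E)·P(A)·P(Z) / (P(G)²·P(T)) = (0.394)·(10.5)·(0.626) / ((0.104)²·(0.820)) = 292
Q_p = 292 = K_p, so the system is already at equilibrium.

no net change (already at equilibrium)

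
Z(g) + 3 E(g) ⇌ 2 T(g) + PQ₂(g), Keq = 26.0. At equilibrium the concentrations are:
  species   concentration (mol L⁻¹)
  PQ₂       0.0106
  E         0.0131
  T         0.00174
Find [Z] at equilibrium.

At equilibrium, Keq = [T]²·[PQ₂] / ([Z]·[E]³) = 26.0.
(0.00174)²·(0.0106) / (([Z])·(0.0131)³) = 26.0
[Z] = 5.49×10⁻⁴ mol L⁻¹

[Z] = 5.49×10⁻⁴ mol L⁻¹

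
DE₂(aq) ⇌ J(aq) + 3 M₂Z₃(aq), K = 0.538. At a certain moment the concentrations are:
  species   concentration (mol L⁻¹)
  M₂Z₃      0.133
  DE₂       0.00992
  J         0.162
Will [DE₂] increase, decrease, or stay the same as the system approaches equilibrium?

Q = [J]·[M₂Z₃]³ / [DE₂] = (0.162)·(0.133)³ / (0.00992) = 0.0384
Q = 0.0384 < K = 0.538: net forward reaction.
DE₂ is a reactant, so it decreases.

decrease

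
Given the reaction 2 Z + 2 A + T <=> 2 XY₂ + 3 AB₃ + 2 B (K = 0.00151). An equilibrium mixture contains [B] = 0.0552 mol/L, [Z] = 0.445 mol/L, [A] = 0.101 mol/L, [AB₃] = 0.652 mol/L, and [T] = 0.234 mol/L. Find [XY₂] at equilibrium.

[XY₂] = 0.0291 mol/L

At equilibrium, K = [XY₂]²·[AB₃]³·[B]² / ([Z]²·[A]²·[T]) = 0.00151.
([XY₂])²·(0.652)³·(0.0552)² / ((0.445)²·(0.101)²·(0.234)) = 0.00151
[XY₂]² = 8.45e-4 ⇒ [XY₂] = 0.0291 mol/L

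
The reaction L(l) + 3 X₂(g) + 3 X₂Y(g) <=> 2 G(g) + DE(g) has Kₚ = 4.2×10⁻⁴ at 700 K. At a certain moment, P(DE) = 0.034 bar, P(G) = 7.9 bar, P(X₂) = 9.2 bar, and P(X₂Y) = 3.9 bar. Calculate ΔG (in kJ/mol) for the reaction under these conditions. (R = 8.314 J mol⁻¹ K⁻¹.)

(L is a pure liquid — omitted from Qₚ.)
Qₚ = P(G)²·P(DE) / (P(X₂)³·P(X₂Y)³) = (7.9)²·(0.034) / ((9.2)³·(3.9)³) = 4.59×10⁻⁵
ΔG = RT ln(Qₚ/Kₚ) = (8.314 J mol⁻¹ K⁻¹)(700 K) × ln(4.59×10⁻⁵/4.2×10⁻⁴)
   = (5.820 kJ/mol)(-2.214) = -12.9 kJ/mol
ΔG < 0, so the forward reaction is spontaneous (proceeds forward).

ΔG = -12.9 kJ/mol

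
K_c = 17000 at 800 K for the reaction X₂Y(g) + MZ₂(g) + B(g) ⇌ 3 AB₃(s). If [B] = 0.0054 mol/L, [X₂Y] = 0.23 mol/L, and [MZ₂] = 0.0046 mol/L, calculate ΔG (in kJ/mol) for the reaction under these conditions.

ΔG = 15.5 kJ/mol

(AB₃ is a pure solid — omitted from Q_c.)
Q_c = 1 / ([X₂Y]·[MZ₂]·[B]) = 1 / ((0.23)·(0.0046)·(0.0054)) = 1.75×10⁵
ΔG = RT ln(Q_c/K_c) = (8.314 J mol⁻¹ K⁻¹)(800 K) × ln(1.75×10⁵/17000)
   = (6.651 kJ/mol)(2.332) = 15.5 kJ/mol
ΔG > 0, so the forward reaction is non-spontaneous (proceeds in reverse).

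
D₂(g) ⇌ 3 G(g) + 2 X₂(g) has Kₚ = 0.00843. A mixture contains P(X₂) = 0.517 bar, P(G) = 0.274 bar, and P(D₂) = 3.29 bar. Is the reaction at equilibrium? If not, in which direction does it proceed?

Qₚ = P(G)³·P(X₂)² / P(D₂) = (0.274)³·(0.517)² / (3.29) = 0.00167
Qₚ = 0.00167 < Kₚ = 0.00843, so the forward reaction proceeds.

forward (toward products)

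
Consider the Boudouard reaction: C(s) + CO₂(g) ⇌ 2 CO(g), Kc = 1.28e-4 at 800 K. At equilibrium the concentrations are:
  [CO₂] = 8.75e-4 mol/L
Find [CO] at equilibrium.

(C is a pure solid — omitted from Kc.)
At equilibrium, Kc = [CO]² / [CO₂] = 1.28e-4.
([CO])² / (8.75e-4) = 1.28e-4
[CO]² = 1.12e-7 ⇒ [CO] = 3.35e-4 mol/L

[CO] = 3.35e-4 mol/L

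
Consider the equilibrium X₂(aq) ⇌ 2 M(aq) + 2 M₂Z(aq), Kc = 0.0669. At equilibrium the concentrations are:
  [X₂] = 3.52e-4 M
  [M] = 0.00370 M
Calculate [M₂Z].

At equilibrium, Kc = [M]²·[M₂Z]² / [X₂] = 0.0669.
(0.00370)²·([M₂Z])² / (3.52e-4) = 0.0669
[M₂Z]² = 1.72 ⇒ [M₂Z] = 1.31 M

[M₂Z] = 1.31 M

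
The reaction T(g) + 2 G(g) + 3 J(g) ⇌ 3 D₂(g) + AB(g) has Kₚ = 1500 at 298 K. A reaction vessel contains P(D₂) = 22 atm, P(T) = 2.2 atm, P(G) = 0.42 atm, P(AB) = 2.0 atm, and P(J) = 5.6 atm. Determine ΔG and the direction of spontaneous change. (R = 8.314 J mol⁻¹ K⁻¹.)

ΔG = -3.89 kJ/mol; the forward reaction is spontaneous

Qₚ = P(D₂)³·P(AB) / (P(T)·P(G)²·P(J)³) = (22)³·(2.0) / ((2.2)·(0.42)²·(5.6)³) = 312
ΔG = RT ln(Qₚ/Kₚ) = (8.314 J mol⁻¹ K⁻¹)(298 K) × ln(312/1500)
   = (2.478 kJ/mol)(-1.570) = -3.89 kJ/mol
ΔG < 0, so the forward reaction is spontaneous (proceeds forward).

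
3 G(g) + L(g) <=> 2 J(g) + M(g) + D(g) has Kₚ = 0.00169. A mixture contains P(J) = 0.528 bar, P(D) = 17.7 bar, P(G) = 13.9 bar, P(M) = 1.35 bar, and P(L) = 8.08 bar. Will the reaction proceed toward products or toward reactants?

Qₚ = P(J)²·P(M)·P(D) / (P(G)³·P(L)) = (0.528)²·(1.35)·(17.7) / ((13.9)³·(8.08)) = 3.07e-4
Qₚ = 3.07e-4 < Kₚ = 0.00169, so the forward reaction proceeds.

in the forward direction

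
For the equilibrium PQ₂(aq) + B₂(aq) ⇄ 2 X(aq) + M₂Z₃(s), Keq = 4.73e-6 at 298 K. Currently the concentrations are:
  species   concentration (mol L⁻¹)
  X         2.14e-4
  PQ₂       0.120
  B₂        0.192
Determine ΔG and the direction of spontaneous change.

ΔG = -2.15 kJ/mol; the forward reaction is spontaneous

(M₂Z₃ is a pure solid — omitted from Q.)
Q = [X]² / ([PQ₂]·[B₂]) = (2.14e-4)² / ((0.120)·(0.192)) = 1.99e-6
ΔG = RT ln(Q/Keq) = (8.314 J mol⁻¹ K⁻¹)(298 K) × ln(1.99e-6/4.73e-6)
   = (2.478 kJ/mol)(-0.8658) = -2.15 kJ/mol
ΔG < 0, so the forward reaction is spontaneous (proceeds forward).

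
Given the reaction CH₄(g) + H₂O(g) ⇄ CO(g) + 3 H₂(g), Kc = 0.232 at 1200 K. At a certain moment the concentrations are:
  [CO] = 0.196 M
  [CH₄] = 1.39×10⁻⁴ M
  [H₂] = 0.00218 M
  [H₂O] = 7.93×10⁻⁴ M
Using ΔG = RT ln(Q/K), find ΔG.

ΔG = -25.3 kJ/mol

Qc = [CO]·[H₂]³ / ([CH₄]·[H₂O]) = (0.196)·(0.00218)³ / ((1.39×10⁻⁴)·(7.93×10⁻⁴)) = 0.0184
ΔG = RT ln(Qc/Kc) = (8.314 J mol⁻¹ K⁻¹)(1200 K) × ln(0.0184/0.232)
   = (9.977 kJ/mol)(-2.534) = -25.3 kJ/mol
ΔG < 0, so the forward reaction is spontaneous (proceeds forward).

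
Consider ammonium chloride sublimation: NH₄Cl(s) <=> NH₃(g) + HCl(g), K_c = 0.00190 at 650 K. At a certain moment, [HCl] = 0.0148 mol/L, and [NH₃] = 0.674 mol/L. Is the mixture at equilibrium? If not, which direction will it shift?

(NH₄Cl is a pure solid — omitted from Q_c.)
Q_c = [NH₃]·[HCl] = (0.674)·(0.0148) = 0.00998
Q_c = 0.00998 > K_c = 0.00190: net reverse reaction.

no; Q > K, reaction proceeds in reverse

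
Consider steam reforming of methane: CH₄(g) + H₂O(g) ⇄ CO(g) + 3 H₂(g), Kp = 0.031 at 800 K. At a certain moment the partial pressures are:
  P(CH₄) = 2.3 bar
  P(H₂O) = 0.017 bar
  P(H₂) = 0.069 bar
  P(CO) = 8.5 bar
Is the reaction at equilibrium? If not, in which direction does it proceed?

toward reactants

Qp = P(CO)·P(H₂)³ / (P(CH₄)·P(H₂O)) = (8.5)·(0.069)³ / ((2.3)·(0.017)) = 0.071
Qp = 0.071 > Kp = 0.031, so the reverse reaction proceeds.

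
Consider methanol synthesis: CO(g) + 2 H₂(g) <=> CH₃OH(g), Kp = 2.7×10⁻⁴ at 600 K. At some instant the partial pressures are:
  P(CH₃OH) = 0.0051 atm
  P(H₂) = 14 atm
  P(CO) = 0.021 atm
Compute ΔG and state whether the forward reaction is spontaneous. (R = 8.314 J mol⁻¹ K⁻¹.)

Qp = P(CH₃OH) / (P(CO)·P(H₂)²) = (0.0051) / ((0.021)·(14)²) = 0.00124
ΔG = RT ln(Qp/Kp) = (8.314 J mol⁻¹ K⁻¹)(600 K) × ln(0.00124/2.7×10⁻⁴)
   = (4.988 kJ/mol)(1.524) = 7.60 kJ/mol
ΔG > 0, so the forward reaction is non-spontaneous (proceeds in reverse).

ΔG = 7.60 kJ/mol; the forward reaction is non-spontaneous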